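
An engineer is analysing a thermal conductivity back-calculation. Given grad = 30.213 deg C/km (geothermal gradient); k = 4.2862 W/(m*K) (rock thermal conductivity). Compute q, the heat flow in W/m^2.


q = k * grad / 1000
q = 4.2862 * 30.213 / 1000
q = 0.12950 W/m^2


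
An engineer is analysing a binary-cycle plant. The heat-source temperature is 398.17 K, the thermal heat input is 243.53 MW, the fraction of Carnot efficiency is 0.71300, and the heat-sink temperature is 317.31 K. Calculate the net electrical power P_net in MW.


Step 1: eta = (1 - Tc/Th)*f = (1 - 317.31/398.17)*0.713 = 0.1447954
Step 2: P_net = eta * Q_in = 0.1447954 * 243.53 = 35.262 MW
P_net = 35.262 MW


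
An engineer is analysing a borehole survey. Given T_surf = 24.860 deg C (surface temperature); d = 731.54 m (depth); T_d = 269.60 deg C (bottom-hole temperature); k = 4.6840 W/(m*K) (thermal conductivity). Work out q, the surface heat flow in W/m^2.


Step 1: grad = (T_d - T_surf)/d * 1000 = (269.6 - 24.86)/731.54 * 1000 = 334.5545 deg C/km
Step 2: q = k * grad / 1000 = 4.684 * 334.5545 / 1000 = 1.5671 W/m^2
q = 1.5671 W/m^2


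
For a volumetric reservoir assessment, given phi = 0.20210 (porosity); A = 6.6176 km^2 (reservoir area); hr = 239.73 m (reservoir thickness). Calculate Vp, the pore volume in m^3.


Vp = A * 1e6 * hr * phi
Vp = 6.6176 * 1e6 * 239.73 * 0.20210
Vp = 3.2062e+08 m^3


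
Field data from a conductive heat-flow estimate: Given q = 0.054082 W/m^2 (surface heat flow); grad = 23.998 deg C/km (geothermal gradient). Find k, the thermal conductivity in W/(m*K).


k = q * 1000 / grad
k = 0.054082 * 1000 / 23.998
k = 2.2536 W/(m*K)


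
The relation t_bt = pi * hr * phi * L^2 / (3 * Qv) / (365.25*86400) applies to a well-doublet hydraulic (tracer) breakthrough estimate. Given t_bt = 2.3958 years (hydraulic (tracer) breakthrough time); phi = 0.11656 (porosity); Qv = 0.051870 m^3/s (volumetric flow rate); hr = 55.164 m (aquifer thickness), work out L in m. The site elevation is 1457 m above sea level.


L = sqrt(t_bt*365.25*86400*3*Qv / (pi*hr*phi))
L = sqrt(2.3958*365.25*86400*3*0.051870 / (pi*55.164*0.11656))
L = 763.16 m


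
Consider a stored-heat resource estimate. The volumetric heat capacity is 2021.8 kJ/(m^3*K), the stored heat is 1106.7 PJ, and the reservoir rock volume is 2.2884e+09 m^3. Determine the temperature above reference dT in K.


dT = Q_s * 1e12 / (Vr * rhoc)
dT = 1106.7 * 1e12 / (2.2884e+09 * 2021.8)
dT = 239.20 K


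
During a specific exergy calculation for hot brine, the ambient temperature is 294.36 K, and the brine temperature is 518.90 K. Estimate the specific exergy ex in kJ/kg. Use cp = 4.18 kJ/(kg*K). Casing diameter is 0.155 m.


ex = cp * ((T_b - T_0) - T_0 * ln(T_b/T_0))
ex = 4.18 * ((518.90 - 294.36) - 294.36 * ln(518.90/294.36))
ex = 241.04 kJ/kg


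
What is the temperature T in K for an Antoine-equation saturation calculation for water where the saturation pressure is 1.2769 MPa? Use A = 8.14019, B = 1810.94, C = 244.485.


T = B / (A - log10(P_sat * 760 / 0.101325)) - C
T = 1810.94 / (8.14019 - log10(1.2769 * 760 / 0.101325)) - 244.485
T = 190.9485 deg C
Convert to K: 190.9485 + 273.15 = 464.10 K
T = 464.10 K


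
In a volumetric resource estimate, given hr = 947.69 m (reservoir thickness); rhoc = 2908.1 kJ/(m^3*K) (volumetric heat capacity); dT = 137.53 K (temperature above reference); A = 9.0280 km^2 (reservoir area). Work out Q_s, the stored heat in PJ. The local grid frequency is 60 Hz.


Step 1: Vr = A*1e6*hr = 9.028*1e6*947.69 = 8.555745e+09 m^3
Step 2: Q_s = Vr*rhoc*dT/1e12 = 8.555745e+09*2908.1*137.53/1e12 = 3421.9 PJ
Q_s = 3421.9 PJ


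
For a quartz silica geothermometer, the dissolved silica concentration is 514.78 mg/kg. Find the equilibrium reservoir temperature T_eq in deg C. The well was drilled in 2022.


T_eq = 1309 / (5.19 - log10(SiO2)) - 273.15
T_eq = 1309 / (5.19 - log10(514.78)) - 273.15
T_eq = 255.02 deg C


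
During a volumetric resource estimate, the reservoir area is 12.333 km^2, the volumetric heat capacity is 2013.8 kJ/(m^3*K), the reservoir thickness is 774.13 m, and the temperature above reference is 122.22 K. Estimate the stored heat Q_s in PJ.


Step 1: Vr = A*1e6*hr = 12.333*1e6*774.13 = 9.547345e+09 m^3
Step 2: Q_s = Vr*rhoc*dT/1e12 = 9.547345e+09*2013.8*122.22/1e12 = 2349.9 PJ
Q_s = 2349.9 PJ


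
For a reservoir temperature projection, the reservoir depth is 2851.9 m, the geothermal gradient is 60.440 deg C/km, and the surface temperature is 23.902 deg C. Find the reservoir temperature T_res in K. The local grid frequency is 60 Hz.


T_res = T_surf + grad * d / 1000
T_res = 23.902 + 60.440 * 2851.9 / 1000
T_res = 196.2708 deg C
Convert to K: 196.2708 + 273.15 = 469.42 K
T_res = 469.42 K


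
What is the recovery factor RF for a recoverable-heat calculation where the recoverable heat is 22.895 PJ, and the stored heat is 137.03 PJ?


RF = Q_rec / Q_s
RF = 22.895 / 137.03
RF = 0.16708


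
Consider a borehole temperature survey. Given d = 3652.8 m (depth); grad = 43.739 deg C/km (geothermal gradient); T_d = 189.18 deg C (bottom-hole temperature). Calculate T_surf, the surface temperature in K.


T_surf = T_d - grad * d / 1000
T_surf = 189.18 - 43.739 * 3652.8 / 1000
T_surf = 29.41018 deg C
Convert to K: 29.41018 + 273.15 = 302.56 K
T_surf = 302.56 K


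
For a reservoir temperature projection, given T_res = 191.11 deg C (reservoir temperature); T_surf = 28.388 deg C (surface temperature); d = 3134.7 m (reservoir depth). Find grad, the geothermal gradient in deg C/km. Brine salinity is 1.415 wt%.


grad = (T_res - T_surf) / d * 1000
grad = (191.11 - 28.388) / 3134.7 * 1000
grad = 51.910 deg C/km


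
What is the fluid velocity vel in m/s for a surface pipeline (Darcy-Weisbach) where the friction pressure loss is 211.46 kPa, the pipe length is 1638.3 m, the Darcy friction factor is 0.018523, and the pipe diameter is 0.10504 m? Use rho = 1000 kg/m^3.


vel = sqrt(dP*1000*2*D / (f*L*rho))
vel = sqrt(211.46*1000*2*0.10504 / (0.018523*1638.3*1000))
vel = 1.2099 m/s


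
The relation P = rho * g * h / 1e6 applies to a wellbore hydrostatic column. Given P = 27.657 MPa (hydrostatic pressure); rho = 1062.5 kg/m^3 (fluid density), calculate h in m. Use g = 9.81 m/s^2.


h = P * 1e6 / (g * rho)
h = 27.657 * 1e6 / (9.81 * 1062.5)
h = 2653.4 m


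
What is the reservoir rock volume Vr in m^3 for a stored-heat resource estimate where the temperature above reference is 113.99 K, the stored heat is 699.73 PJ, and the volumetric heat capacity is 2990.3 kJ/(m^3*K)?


Vr = Q_s * 1e12 / (rhoc * dT)
Vr = 699.73 * 1e12 / (2990.3 * 113.99)
Vr = 2.0528e+09 m^3


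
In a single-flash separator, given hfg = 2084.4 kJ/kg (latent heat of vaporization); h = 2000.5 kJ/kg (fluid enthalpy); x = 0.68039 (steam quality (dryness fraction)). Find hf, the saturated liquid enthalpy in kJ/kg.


hf = h - x * hfg
hf = 2000.5 - 0.68039 * 2084.4
hf = 582.30 kJ/kg


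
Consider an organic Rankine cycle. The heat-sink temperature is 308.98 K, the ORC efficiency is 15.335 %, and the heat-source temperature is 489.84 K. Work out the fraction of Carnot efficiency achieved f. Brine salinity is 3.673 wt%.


f = (eta_orc/100) / (1 - Tc/Th)
f = (15.335/100) / (1 - 308.98/489.84)
f = 0.41533


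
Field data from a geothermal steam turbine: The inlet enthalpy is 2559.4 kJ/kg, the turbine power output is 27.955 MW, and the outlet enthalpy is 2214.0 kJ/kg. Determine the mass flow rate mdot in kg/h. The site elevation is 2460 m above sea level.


mdot = P * 1000 / (h_in - h_out)
mdot = 27.955 * 1000 / (2559.4 - 2214.0)
mdot = 80.93515 kg/s
Convert: 80.93515 kg/s * 3600.0 = 2.9137e+05 kg/h
mdot = 2.9137e+05 kg/h


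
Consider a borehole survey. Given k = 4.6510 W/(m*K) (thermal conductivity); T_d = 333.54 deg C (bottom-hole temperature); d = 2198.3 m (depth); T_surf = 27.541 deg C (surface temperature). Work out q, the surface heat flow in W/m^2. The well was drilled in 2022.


Step 1: grad = (T_d - T_surf)/d * 1000 = (333.54 - 27.541)/2198.3 * 1000 = 139.1980 deg C/km
Step 2: q = k * grad / 1000 = 4.651 * 139.1980 / 1000 = 0.64741 W/m^2
q = 0.64741 W/m^2


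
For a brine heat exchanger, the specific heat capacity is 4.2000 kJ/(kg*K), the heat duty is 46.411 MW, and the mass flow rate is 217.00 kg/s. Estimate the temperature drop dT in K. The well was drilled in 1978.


dT = Q * 1000 / (mdot * cp)
dT = 46.411 * 1000 / (217.00 * 4.2000)
dT = 50.923 K


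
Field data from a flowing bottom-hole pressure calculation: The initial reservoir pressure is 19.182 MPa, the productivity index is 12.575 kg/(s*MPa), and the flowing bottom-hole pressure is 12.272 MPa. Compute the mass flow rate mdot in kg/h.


mdot = (P_i - P_wf) * PI
mdot = (19.182 - 12.272) * 12.575
mdot = 86.89325 kg/s
Convert: 86.89325 kg/s * 3600.0 = 3.1282e+05 kg/h
mdot = 3.1282e+05 kg/h


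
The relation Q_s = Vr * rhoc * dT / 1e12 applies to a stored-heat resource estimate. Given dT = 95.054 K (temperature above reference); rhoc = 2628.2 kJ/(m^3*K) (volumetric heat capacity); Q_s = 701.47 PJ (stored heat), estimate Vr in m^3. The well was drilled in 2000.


Vr = Q_s * 1e12 / (rhoc * dT)
Vr = 701.47 * 1e12 / (2628.2 * 95.054)
Vr = 2.8079e+09 m^3


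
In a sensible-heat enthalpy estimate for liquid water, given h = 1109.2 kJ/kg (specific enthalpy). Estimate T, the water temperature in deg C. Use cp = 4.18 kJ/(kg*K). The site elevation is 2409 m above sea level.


T = h / cp
T = 1109.2 / 4.18
T = 265.36 deg C


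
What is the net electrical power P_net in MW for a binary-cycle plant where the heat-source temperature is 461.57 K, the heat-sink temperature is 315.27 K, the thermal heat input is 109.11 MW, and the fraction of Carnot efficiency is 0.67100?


Step 1: eta = (1 - Tc/Th)*f = (1 - 315.27/461.57)*0.671 = 0.2126813
Step 2: P_net = eta * Q_in = 0.2126813 * 109.11 = 23.206 MW
P_net = 23.206 MW


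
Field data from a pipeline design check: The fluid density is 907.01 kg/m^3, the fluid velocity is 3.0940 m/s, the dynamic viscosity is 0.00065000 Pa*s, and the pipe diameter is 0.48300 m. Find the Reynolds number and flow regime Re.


Step 1: Re = rho*vel*D/mu = 907.01*3.094*0.483/0.00065 = 2.0853e+06
Step 2: Re = 2.0853e+06 > 4000, so flow is turbulent.
Re = 2.0853e+06 (turbulent)


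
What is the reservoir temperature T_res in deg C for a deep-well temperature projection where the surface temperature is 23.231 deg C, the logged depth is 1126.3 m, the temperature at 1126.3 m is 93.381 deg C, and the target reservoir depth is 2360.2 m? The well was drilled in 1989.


Step 1: grad = (T_d1 - T_surf)/d1 * 1000 = (93.381 - 23.231)/1126.3 * 1000 = 62.28358 deg C/km
Step 2: T_res = T_surf + grad*d2/1000 = 23.231 + 62.28358*2360.2/1000 = 170.23 deg C
T_res = 170.23 deg C


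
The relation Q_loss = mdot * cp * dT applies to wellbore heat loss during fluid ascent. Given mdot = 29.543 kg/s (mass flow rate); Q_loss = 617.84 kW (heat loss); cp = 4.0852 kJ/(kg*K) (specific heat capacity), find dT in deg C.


dT = Q_loss / (mdot * cp)
dT = 617.84 / (29.543 * 4.0852)
dT = 5.119271 K
Convert (temperature difference, 1 K = 1 deg C): 5.119271 K = 5.119271 deg C
dT = 5.1193 deg C


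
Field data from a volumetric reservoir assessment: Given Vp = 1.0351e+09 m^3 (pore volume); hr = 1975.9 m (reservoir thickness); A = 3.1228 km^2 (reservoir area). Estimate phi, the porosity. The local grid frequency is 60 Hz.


phi = Vp / (A * 1e6 * hr)
phi = 1.0351e+09 / (3.1228 * 1e6 * 1975.9)
phi = 0.16775


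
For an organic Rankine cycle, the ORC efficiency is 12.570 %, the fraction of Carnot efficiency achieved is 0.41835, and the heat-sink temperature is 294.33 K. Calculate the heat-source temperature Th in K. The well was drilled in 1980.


Th = Tc / (1 - (eta_orc/100)/f)
Th = 294.33 / (1 - (12.570/100)/0.41835)
Th = 420.75 K


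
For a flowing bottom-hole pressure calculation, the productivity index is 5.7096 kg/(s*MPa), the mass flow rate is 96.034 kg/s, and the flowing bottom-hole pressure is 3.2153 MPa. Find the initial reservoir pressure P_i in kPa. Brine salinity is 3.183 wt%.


P_i = P_wf + mdot / PI
P_i = 3.2153 + 96.034 / 5.7096
P_i = 20.03504 MPa
Convert: 20.03504 MPa * 1000.0 = 20035 kPa
P_i = 20035 kPa


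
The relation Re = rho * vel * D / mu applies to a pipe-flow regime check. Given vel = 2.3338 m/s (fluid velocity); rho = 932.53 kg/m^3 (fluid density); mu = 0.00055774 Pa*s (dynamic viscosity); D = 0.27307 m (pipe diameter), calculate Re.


Re = rho * vel * D / mu
Re = 932.53 * 2.3338 * 0.27307 / 0.00055774
Re = 1.0655e+06


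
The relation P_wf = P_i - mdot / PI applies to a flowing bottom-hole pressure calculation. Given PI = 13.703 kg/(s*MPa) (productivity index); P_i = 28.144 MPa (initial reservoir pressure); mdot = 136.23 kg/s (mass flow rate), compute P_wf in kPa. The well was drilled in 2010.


P_wf = P_i - mdot / PI
P_wf = 28.144 - 136.23 / 13.703
P_wf = 18.20238 MPa
Convert: 18.20238 MPa * 1000.0 = 18202 kPa
P_wf = 18202 kPa


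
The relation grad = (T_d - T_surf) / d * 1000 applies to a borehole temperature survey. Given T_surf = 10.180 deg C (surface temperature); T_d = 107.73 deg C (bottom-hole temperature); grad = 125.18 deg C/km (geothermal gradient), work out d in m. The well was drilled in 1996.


d = (T_d - T_surf) / grad * 1000
d = (107.73 - 10.180) / 125.18 * 1000
d = 779.28 m


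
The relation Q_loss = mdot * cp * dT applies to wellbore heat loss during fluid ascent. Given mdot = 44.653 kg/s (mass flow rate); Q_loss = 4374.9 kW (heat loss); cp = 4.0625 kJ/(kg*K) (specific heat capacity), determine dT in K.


dT = Q_loss / (mdot * cp)
dT = 4374.9 / (44.653 * 4.0625)
dT = 24.117 K


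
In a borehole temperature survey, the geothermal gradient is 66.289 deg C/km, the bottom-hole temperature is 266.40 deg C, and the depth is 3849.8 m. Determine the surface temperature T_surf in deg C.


T_surf = T_d - grad * d / 1000
T_surf = 266.40 - 66.289 * 3849.8 / 1000
T_surf = 11.201 deg C


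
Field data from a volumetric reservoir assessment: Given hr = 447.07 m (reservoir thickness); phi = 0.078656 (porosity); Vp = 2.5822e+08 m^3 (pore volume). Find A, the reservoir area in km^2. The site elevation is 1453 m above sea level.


A = Vp / (1e6 * hr * phi)
A = 2.5822e+08 / (1e6 * 447.07 * 0.078656)
A = 7.3432 km^2


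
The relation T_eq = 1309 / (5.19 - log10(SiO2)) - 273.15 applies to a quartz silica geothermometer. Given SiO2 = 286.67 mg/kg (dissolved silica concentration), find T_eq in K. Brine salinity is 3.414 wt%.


T_eq = 1309 / (5.19 - log10(SiO2)) - 273.15
T_eq = 1309 / (5.19 - log10(286.67)) - 273.15
T_eq = 205.8778 deg C
Convert to K: 205.8778 + 273.15 = 479.03 K
T_eq = 479.03 K


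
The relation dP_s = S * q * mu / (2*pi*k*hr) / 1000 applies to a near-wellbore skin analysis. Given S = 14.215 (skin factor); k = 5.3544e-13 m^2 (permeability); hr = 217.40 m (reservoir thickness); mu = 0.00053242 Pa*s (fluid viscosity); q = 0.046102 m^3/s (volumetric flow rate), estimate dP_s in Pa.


dP_s = S * q * mu / (2*pi*k*hr) / 1000
dP_s = 14.215 * 0.046102 * 0.00053242 / (2*pi*5.3544e-13*217.40) / 1000
dP_s = 477.0575 kPa
Convert: 477.0575 kPa * 1000.0 = 4.7706e+05 Pa
dP_s = 4.7706e+05 Pa


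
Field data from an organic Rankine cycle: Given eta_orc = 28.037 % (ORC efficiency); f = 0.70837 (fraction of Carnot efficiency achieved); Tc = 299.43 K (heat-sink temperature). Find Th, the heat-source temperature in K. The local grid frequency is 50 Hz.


Th = Tc / (1 - (eta_orc/100)/f)
Th = 299.43 / (1 - (28.037/100)/0.70837)
Th = 495.58 K


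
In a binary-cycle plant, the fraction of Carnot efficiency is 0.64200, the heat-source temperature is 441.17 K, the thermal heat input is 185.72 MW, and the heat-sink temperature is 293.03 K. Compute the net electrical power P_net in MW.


Step 1: eta = (1 - Tc/Th)*f = (1 - 293.03/441.17)*0.642 = 0.2155765
Step 2: P_net = eta * Q_in = 0.2155765 * 185.72 = 40.037 MW
P_net = 40.037 MW


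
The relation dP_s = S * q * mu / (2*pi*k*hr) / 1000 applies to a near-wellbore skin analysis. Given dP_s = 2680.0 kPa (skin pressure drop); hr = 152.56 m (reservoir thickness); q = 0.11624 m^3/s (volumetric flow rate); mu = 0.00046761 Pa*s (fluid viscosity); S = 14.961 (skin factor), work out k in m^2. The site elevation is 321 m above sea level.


k = S*q*mu / (2*pi*dP_s*1000*hr)
k = 14.961*0.11624*0.00046761 / (2*pi*2680.0*1000*152.56)
k = 3.1655e-13 m^2


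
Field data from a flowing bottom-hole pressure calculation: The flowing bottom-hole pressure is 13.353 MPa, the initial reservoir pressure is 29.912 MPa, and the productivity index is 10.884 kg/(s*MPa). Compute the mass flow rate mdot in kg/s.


mdot = (P_i - P_wf) * PI
mdot = (29.912 - 13.353) * 10.884
mdot = 180.23 kg/s


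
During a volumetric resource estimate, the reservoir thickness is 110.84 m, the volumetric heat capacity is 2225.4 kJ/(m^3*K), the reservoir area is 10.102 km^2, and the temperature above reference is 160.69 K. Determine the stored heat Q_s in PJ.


Step 1: Vr = A*1e6*hr = 10.102*1e6*110.84 = 1.119706e+09 m^3
Step 2: Q_s = Vr*rhoc*dT/1e12 = 1.119706e+09*2225.4*160.69/1e12 = 400.41 PJ
Q_s = 400.41 PJ


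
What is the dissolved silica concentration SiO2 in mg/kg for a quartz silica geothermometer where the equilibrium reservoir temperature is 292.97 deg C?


SiO2 = 10^(5.19 - 1309/(T_eq + 273.15))
SiO2 = 10^(5.19 - 1309/(292.97 + 273.15))
SiO2 = 754.69 mg/kg


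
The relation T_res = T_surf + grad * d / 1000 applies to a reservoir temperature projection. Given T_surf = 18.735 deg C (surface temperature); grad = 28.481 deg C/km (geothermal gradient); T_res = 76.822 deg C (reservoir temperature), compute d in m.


d = (T_res - T_surf) / grad * 1000
d = (76.822 - 18.735) / 28.481 * 1000
d = 2039.5 m


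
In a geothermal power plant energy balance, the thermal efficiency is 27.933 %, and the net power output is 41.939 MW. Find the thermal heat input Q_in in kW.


Q_in = W_net / (eta / 100)
Q_in = 41.939 / (27.933 / 100)
Q_in = 150.1414 MW
Convert: 150.1414 MW * 1000.0 = 1.5014e+05 kW
Q_in = 1.5014e+05 kW


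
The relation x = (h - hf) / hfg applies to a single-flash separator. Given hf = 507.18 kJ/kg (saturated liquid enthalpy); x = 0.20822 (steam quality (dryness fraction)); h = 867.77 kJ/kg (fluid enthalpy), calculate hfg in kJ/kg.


hfg = (h - hf) / x
hfg = (867.77 - 507.18) / 0.20822
hfg = 1731.8 kJ/kg


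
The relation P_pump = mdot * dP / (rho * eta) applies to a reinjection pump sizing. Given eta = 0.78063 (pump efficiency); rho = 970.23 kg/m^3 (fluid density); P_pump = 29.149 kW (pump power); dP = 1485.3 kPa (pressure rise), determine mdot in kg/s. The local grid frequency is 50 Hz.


mdot = P_pump * rho * eta / dP
mdot = 29.149 * 970.23 * 0.78063 / 1485.3
mdot = 14.864 kg/s


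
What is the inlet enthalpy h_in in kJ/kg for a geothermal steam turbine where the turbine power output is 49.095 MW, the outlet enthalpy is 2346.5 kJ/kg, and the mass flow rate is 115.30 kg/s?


h_in = h_out + P * 1000 / mdot
h_in = 2346.5 + 49.095 * 1000 / 115.30
h_in = 2772.3 kJ/kg


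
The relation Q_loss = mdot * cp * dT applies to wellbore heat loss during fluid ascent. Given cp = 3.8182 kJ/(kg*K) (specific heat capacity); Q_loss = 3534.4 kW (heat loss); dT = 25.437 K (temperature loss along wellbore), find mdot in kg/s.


mdot = Q_loss / (cp * dT)
mdot = 3534.4 / (3.8182 * 25.437)
mdot = 36.391 kg/s


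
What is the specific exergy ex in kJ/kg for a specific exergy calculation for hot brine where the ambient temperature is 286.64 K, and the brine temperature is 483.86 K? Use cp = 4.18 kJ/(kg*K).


ex = cp * ((T_b - T_0) - T_0 * ln(T_b/T_0))
ex = 4.18 * ((483.86 - 286.64) - 286.64 * ln(483.86/286.64))
ex = 197.06 kJ/kg


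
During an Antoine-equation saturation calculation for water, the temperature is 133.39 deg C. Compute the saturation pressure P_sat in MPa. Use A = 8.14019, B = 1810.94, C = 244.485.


P_sat = 10^(A - B/(C + T)) / 760 * 0.101325
P_sat = 10^(8.14019 - 1810.94/(244.485 + 133.39)) / 760 * 0.101325
P_sat = 0.29694 MPa


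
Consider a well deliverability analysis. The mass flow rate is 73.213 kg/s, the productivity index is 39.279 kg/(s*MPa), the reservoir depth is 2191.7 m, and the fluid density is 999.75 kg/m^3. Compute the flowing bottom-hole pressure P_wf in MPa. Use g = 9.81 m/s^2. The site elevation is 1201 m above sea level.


Step 1: P_i = rho*g*h/1e6 = 999.75*9.81*2191.7/1e6 = 21.49520 MPa
Step 2: P_wf = P_i - mdot/PI = 21.49520 - 73.213/39.279 = 19.631 MPa
P_wf = 19.631 MPa


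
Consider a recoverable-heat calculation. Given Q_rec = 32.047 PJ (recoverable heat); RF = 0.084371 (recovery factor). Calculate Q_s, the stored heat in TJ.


Q_s = Q_rec / RF
Q_s = 32.047 / 0.084371
Q_s = 379.8343 PJ
Convert: 379.8343 PJ * 1000.0 = 3.7983e+05 TJ
Q_s = 3.7983e+05 TJ


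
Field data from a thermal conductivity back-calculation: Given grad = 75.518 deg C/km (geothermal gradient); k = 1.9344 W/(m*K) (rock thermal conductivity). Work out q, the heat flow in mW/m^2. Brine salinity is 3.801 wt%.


q = k * grad / 1000
q = 1.9344 * 75.518 / 1000
q = 0.1460820 W/m^2
Convert: 0.1460820 W/m^2 * 1000.0 = 146.08 mW/m^2
q = 146.08 mW/m^2


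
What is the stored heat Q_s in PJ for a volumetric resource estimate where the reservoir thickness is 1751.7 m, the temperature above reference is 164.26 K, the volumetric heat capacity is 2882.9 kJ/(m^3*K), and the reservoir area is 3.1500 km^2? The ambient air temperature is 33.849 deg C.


Step 1: Vr = A*1e6*hr = 3.15*1e6*1751.7 = 5.517855e+09 m^3
Step 2: Q_s = Vr*rhoc*dT/1e12 = 5.517855e+09*2882.9*164.26/1e12 = 2613.0 PJ
Q_s = 2613.0 PJ


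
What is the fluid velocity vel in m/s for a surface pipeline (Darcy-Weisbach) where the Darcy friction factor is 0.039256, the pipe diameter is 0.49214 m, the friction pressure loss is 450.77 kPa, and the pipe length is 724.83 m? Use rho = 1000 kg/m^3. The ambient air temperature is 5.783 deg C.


vel = sqrt(dP*1000*2*D / (f*L*rho))
vel = sqrt(450.77*1000*2*0.49214 / (0.039256*724.83*1000))
vel = 3.9488 m/s


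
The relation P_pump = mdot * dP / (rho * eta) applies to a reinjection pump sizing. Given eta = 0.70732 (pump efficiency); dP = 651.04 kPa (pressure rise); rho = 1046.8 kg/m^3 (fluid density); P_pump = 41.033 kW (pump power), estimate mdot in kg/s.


mdot = P_pump * rho * eta / dP
mdot = 41.033 * 1046.8 * 0.70732 / 651.04
mdot = 46.667 kg/s


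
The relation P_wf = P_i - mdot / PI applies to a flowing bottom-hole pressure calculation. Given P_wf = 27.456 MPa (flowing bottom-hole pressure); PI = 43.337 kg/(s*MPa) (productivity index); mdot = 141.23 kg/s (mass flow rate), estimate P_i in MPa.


P_i = P_wf + mdot / PI
P_i = 27.456 + 141.23 / 43.337
P_i = 30.715 MPa


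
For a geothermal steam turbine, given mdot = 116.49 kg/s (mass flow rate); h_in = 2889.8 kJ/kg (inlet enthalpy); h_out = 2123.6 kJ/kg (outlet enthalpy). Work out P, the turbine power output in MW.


P = mdot * (h_in - h_out) / 1000
P = 116.49 * (2889.8 - 2123.6) / 1000
P = 89.255 MW


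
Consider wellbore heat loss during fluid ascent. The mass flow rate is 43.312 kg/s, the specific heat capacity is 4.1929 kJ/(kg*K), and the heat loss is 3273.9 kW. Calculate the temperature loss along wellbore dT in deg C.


dT = Q_loss / (mdot * cp)
dT = 3273.9 / (43.312 * 4.1929)
dT = 18.02780 K
Convert (temperature difference, 1 K = 1 deg C): 18.02780 K = 18.02780 deg C
dT = 18.028 deg C


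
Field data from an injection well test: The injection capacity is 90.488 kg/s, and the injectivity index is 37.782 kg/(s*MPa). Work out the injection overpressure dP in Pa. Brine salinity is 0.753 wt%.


dP = mdot * 1000 / II
dP = 90.488 * 1000 / 37.782
dP = 2395.003 kPa
Convert: 2395.003 kPa * 1000.0 = 2.3950e+06 Pa
dP = 2.3950e+06 Pa


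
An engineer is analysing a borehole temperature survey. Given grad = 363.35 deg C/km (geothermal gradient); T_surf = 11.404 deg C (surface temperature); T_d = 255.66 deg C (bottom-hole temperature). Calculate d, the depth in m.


d = (T_d - T_surf) / grad * 1000
d = (255.66 - 11.404) / 363.35 * 1000
d = 672.23 m


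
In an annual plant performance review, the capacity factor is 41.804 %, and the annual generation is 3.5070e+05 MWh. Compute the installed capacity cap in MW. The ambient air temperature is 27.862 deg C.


cap = E_a / (CF/100 * 8760)
cap = 3.5070e+05 / (41.804/100 * 8760)
cap = 95.767 MW


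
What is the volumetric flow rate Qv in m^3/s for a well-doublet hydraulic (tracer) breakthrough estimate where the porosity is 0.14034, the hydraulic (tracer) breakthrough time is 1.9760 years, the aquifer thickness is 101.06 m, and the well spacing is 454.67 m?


Qv = pi*hr*phi*L^2 / (3*t_bt*365.25*86400)
Qv = pi*101.06*0.14034*454.67^2 / (3*1.9760*365.25*86400)
Qv = 0.049237 m^3/s


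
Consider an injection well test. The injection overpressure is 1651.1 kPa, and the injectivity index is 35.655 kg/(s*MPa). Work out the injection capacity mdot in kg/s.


mdot = II * dP / 1000
mdot = 35.655 * 1651.1 / 1000
mdot = 58.870 kg/s


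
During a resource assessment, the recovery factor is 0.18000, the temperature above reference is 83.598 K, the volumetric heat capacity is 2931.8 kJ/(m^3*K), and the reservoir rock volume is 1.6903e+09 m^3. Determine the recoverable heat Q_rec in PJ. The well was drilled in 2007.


Step 1: Q_s = Vr*rhoc*dT/1e12 = 1.6903e+09*2931.8*83.598/1e12 = 414.2800 PJ
Step 2: Q_rec = Q_s * RF = 414.2800 * 0.18 = 74.570 PJ
Q_rec = 74.570 PJ


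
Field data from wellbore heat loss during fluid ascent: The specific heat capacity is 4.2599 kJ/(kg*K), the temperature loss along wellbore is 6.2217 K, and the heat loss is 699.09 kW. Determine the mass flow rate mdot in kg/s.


mdot = Q_loss / (cp * dT)
mdot = 699.09 / (4.2599 * 6.2217)
mdot = 26.377 kg/s


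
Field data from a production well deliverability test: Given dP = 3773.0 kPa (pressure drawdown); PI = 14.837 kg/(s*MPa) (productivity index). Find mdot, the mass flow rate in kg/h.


mdot = PI * dP / 1000
mdot = 14.837 * 3773.0 / 1000
mdot = 55.98000 kg/s
Convert: 55.98000 kg/s * 3600.0 = 2.0153e+05 kg/h
mdot = 2.0153e+05 kg/h


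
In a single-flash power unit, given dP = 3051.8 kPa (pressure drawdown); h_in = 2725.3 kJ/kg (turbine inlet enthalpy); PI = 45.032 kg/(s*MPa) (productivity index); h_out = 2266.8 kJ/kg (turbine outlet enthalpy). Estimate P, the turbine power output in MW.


Step 1: mdot = PI * dP / 1000 = 45.032 * 3051.8 / 1000 = 137.4287 kg/s
Step 2: P = mdot*(h_in - h_out)/1000 = 137.4287*(2725.3 - 2266.8)/1000 = 63.011 MW
P = 63.011 MW


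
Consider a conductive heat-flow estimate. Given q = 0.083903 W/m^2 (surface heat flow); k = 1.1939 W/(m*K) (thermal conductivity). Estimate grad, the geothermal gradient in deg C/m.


grad = q * 1000 / k
grad = 0.083903 * 1000 / 1.1939
grad = 70.27641 deg C/km
Convert: 70.27641 deg C/km * 0.001 = 0.070276 deg C/m
grad = 0.070276 deg C/m


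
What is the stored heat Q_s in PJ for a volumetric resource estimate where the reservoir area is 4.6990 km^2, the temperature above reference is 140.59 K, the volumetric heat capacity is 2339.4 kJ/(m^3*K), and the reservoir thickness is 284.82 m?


Step 1: Vr = A*1e6*hr = 4.699*1e6*284.82 = 1.338369e+09 m^3
Step 2: Q_s = Vr*rhoc*dT/1e12 = 1.338369e+09*2339.4*140.59/1e12 = 440.18 PJ
Q_s = 440.18 PJ


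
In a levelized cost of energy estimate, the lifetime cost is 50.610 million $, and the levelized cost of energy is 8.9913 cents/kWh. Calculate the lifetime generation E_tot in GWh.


E_tot = C_tot / LCOE * 100
E_tot = 50.610 / 8.9913 * 100
E_tot = 562.88 GWh


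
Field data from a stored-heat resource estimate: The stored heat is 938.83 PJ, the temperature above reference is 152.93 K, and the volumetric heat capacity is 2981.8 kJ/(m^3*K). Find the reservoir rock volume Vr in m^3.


Vr = Q_s * 1e12 / (rhoc * dT)
Vr = 938.83 * 1e12 / (2981.8 * 152.93)
Vr = 2.0588e+09 m^3


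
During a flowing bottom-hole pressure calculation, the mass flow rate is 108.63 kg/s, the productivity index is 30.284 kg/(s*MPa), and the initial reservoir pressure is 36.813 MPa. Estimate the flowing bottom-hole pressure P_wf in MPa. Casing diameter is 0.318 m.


P_wf = P_i - mdot / PI
P_wf = 36.813 - 108.63 / 30.284
P_wf = 33.226 MPa


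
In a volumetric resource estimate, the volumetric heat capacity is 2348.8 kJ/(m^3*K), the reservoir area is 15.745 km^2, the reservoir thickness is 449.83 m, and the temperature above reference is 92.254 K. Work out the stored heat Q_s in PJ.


Step 1: Vr = A*1e6*hr = 15.745*1e6*449.83 = 7.082573e+09 m^3
Step 2: Q_s = Vr*rhoc*dT/1e12 = 7.082573e+09*2348.8*92.254/1e12 = 1534.7 PJ
Q_s = 1534.7 PJ


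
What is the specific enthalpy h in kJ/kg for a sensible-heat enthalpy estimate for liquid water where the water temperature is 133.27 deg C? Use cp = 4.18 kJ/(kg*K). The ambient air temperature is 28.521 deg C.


h = cp * T
h = 4.18 * 133.27
h = 557.07 kJ/kg


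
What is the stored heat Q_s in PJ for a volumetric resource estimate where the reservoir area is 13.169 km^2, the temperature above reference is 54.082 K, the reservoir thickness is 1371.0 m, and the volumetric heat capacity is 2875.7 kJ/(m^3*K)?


Step 1: Vr = A*1e6*hr = 13.169*1e6*1371.0 = 1.805470e+10 m^3
Step 2: Q_s = Vr*rhoc*dT/1e12 = 1.805470e+10*2875.7*54.082/1e12 = 2807.9 PJ
Q_s = 2807.9 PJ


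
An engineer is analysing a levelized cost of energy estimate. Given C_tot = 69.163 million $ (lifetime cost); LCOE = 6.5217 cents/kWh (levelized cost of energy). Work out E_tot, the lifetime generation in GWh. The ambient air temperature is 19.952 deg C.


E_tot = C_tot / LCOE * 100
E_tot = 69.163 / 6.5217 * 100
E_tot = 1060.5 GWh


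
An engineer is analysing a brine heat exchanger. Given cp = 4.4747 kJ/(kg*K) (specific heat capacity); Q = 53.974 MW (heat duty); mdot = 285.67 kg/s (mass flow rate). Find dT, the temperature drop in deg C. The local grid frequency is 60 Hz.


dT = Q * 1000 / (mdot * cp)
dT = 53.974 * 1000 / (285.67 * 4.4747)
dT = 42.22368 K
Convert (temperature difference, 1 K = 1 deg C): 42.22368 K = 42.22368 deg C
dT = 42.224 deg C


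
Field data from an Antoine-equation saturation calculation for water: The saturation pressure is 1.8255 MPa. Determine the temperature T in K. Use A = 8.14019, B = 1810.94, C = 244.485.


T = B / (A - log10(P_sat * 760 / 0.101325)) - C
T = 1810.94 / (8.14019 - log10(1.8255 * 760 / 0.101325)) - 244.485
T = 207.8303 deg C
Convert to K: 207.8303 + 273.15 = 480.98 K
T = 480.98 K


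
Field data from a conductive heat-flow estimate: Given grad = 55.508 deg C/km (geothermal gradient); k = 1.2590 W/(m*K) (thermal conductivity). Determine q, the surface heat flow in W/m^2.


q = k * grad / 1000
q = 1.2590 * 55.508 / 1000
q = 0.069885 W/m^2


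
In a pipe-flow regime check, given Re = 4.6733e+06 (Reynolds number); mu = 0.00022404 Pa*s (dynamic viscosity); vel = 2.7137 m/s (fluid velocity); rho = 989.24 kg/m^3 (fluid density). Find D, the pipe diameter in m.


D = Re * mu / (rho * vel)
D = 4.6733e+06 * 0.00022404 / (989.24 * 2.7137)
D = 0.39002 m


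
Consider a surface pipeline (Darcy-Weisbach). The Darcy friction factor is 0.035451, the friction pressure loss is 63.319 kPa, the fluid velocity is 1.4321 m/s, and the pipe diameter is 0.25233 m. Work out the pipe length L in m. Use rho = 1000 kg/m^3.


L = dP*1000*D / (f*rho*vel^2/2)
L = 63.319*1000*0.25233 / (0.035451*1000*1.4321^2/2)
L = 439.50 m


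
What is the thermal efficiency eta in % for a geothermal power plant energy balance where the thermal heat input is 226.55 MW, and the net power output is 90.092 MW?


eta = W_net / Q_in * 100
eta = 90.092 / 226.55 * 100
eta = 39.767 %


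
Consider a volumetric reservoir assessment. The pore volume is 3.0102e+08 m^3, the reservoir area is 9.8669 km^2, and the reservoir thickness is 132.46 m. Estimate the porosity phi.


phi = Vp / (A * 1e6 * hr)
phi = 3.0102e+08 / (9.8669 * 1e6 * 132.46)
phi = 0.23032


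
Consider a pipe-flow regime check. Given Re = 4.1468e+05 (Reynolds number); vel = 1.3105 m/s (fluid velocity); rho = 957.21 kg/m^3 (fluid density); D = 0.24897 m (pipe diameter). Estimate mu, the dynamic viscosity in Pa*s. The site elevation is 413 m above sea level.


mu = rho * vel * D / Re
mu = 957.21 * 1.3105 * 0.24897 / 4.1468e+05
mu = 0.00075314 Pa*s


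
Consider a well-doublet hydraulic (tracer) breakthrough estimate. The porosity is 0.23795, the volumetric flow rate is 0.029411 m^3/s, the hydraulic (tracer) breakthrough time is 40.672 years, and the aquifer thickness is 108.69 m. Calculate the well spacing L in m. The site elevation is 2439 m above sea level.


L = sqrt(t_bt*365.25*86400*3*Qv / (pi*hr*phi))
L = sqrt(40.672*365.25*86400*3*0.029411 / (pi*108.69*0.23795))
L = 1180.6 m


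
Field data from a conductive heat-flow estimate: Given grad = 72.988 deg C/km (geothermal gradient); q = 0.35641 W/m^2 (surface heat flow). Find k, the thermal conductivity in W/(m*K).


k = q * 1000 / grad
k = 0.35641 * 1000 / 72.988
k = 4.8831 W/(m*K)


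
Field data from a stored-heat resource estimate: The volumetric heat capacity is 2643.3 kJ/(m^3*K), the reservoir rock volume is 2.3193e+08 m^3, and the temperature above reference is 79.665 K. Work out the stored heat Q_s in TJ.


Q_s = Vr * rhoc * dT / 1e12
Q_s = 2.3193e+08 * 2643.3 * 79.665 / 1e12
Q_s = 48.83947 PJ
Convert: 48.83947 PJ * 1000.0 = 48839 TJ
Q_s = 48839 TJ


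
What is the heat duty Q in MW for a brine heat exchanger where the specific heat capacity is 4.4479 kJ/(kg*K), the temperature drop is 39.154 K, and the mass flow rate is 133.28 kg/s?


Q = mdot * cp * dT / 1000
Q = 133.28 * 4.4479 * 39.154 / 1000
Q = 23.211 MW


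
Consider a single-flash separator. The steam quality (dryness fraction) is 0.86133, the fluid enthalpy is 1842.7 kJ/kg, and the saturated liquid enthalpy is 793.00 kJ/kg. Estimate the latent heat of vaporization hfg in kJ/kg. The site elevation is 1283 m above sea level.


hfg = (h - hf) / x
hfg = (1842.7 - 793.00) / 0.86133
hfg = 1218.7 kJ/kg


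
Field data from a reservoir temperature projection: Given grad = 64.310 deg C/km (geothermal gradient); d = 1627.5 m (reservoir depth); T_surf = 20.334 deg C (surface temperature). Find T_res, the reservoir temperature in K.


T_res = T_surf + grad * d / 1000
T_res = 20.334 + 64.310 * 1627.5 / 1000
T_res = 124.9985 deg C
Convert to K: 124.9985 + 273.15 = 398.15 K
T_res = 398.15 K


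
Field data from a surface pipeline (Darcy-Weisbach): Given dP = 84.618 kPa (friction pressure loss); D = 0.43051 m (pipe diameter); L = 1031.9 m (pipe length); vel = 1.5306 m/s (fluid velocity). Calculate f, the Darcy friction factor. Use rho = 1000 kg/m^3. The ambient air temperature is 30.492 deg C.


f = dP*1000 / ((L/D)*(rho*vel^2/2))
f = 84.618*1000 / ((1031.9/0.43051)*(1000*1.5306^2/2))
f = 0.030138


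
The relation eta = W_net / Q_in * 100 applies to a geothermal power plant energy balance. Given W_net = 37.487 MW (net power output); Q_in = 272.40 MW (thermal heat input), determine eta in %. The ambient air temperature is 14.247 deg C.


eta = W_net / Q_in * 100
eta = 37.487 / 272.40 * 100
eta = 13.762 %


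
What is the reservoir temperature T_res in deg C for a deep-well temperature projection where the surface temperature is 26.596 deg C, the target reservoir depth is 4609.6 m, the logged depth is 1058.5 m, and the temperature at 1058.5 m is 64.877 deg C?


Step 1: grad = (T_d1 - T_surf)/d1 * 1000 = (64.877 - 26.596)/1058.5 * 1000 = 36.16533 deg C/km
Step 2: T_res = T_surf + grad*d2/1000 = 26.596 + 36.16533*4609.6/1000 = 193.30 deg C
T_res = 193.30 deg C


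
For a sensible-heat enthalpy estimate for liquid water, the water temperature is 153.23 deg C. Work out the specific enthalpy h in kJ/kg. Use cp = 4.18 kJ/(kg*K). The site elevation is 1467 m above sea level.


h = cp * T
h = 4.18 * 153.23
h = 640.50 kJ/kg


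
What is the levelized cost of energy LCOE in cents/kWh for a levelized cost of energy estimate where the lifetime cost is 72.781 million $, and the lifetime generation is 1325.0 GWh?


LCOE = C_tot / E_tot * 100
LCOE = 72.781 / 1325.0 * 100
LCOE = 5.4929 cents/kWh


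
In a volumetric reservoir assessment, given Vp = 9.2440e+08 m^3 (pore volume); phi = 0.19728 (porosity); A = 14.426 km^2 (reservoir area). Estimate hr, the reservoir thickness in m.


hr = Vp / (A * 1e6 * phi)
hr = 9.2440e+08 / (14.426 * 1e6 * 0.19728)
hr = 324.81 m


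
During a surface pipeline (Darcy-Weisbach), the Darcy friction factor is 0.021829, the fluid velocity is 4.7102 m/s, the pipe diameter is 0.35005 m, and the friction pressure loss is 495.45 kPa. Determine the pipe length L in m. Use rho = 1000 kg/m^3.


L = dP*1000*D / (f*rho*vel^2/2)
L = 495.45*1000*0.35005 / (0.021829*1000*4.7102^2/2)
L = 716.22 m


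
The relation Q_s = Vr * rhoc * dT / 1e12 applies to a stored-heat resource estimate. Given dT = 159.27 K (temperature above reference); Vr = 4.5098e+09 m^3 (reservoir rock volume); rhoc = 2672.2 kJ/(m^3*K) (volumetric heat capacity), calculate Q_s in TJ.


Q_s = Vr * rhoc * dT / 1e12
Q_s = 4.5098e+09 * 2672.2 * 159.27 / 1e12
Q_s = 1919.377 PJ
Convert: 1919.377 PJ * 1000.0 = 1.9194e+06 TJ
Q_s = 1.9194e+06 TJ


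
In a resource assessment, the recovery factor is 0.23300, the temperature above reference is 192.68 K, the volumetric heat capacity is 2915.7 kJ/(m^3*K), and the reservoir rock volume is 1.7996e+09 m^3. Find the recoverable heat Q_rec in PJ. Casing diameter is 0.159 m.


Step 1: Q_s = Vr*rhoc*dT/1e12 = 1.7996e+09*2915.7*192.68/1e12 = 1011.010 PJ
Step 2: Q_rec = Q_s * RF = 1011.010 * 0.233 = 235.57 PJ
Q_rec = 235.57 PJ


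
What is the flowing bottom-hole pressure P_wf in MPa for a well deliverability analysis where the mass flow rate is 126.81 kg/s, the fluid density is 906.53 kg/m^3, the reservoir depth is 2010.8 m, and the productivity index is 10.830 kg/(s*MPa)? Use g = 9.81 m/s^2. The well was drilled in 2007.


Step 1: P_i = rho*g*h/1e6 = 906.53*9.81*2010.8/1e6 = 17.88216 MPa
Step 2: P_wf = P_i - mdot/PI = 17.88216 - 126.81/10.83 = 6.1730 MPa
P_wf = 6.1730 MPa


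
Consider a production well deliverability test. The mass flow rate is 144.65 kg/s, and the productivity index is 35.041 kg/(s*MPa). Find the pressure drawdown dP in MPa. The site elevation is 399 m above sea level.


dP = mdot * 1000 / PI
dP = 144.65 * 1000 / 35.041
dP = 4128.021 kPa
Convert: 4128.021 kPa * 0.001 = 4.1280 MPa
dP = 4.1280 MPa


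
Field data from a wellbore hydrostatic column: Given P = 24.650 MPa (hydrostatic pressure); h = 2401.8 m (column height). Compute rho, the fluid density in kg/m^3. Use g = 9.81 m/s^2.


rho = P * 1e6 / (g * h)
rho = 24.650 * 1e6 / (9.81 * 2401.8)
rho = 1046.2 kg/m^3


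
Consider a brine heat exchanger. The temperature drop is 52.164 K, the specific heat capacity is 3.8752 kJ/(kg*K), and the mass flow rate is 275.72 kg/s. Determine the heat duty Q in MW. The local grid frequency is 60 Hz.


Q = mdot * cp * dT / 1000
Q = 275.72 * 3.8752 * 52.164 / 1000
Q = 55.736 MW


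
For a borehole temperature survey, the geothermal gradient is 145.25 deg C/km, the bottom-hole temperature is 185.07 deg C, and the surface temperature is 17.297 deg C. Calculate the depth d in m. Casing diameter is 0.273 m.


d = (T_d - T_surf) / grad * 1000
d = (185.07 - 17.297) / 145.25 * 1000
d = 1155.1 m


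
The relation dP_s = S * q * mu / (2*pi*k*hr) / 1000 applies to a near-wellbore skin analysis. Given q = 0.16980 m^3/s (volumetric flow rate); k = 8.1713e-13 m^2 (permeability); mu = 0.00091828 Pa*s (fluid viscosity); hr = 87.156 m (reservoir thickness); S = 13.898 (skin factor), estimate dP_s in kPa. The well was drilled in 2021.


dP_s = S * q * mu / (2*pi*k*hr) / 1000
dP_s = 13.898 * 0.16980 * 0.00091828 / (2*pi*8.1713e-13*87.156) / 1000
dP_s = 4842.8 kPa
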